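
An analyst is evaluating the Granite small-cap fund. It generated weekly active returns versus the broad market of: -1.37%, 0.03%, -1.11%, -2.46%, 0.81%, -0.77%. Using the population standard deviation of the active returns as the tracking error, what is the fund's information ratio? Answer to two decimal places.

r̄ = (-1.37 + 0.03 − 1.11 − 2.46 + 0.81 − 0.77) / 6 = -4.870 / 6 = -0.8117%
Population σ = √[Σ(r − r̄)² / 6] = √[6.4577 / 6] = √1.0763 = 1.0374%
IR = r̄ / tracking error = -0.8117 / 1.0374 = -0.7824

-0.78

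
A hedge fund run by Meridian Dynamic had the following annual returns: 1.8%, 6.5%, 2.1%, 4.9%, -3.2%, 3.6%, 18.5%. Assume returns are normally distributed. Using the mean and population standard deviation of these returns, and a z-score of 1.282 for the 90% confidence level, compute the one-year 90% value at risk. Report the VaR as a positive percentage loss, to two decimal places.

r̄ = (1.8 + 6.5 + 2.1 + 4.9 − 3.2 + 3.6 + 18.5) / 7 = 4.8857%
Σ(r − r̄)² = (1.8 − 4.8857)² + (6.5 − 4.8857)² + … = 272.2686
σ = √[272.2686 / 7] = 6.2366%
VaR = −(r̄ − z·σ) = −(4.8857 − 1.282 × 6.2366) = −(-3.1096) = 3.1096%

3.11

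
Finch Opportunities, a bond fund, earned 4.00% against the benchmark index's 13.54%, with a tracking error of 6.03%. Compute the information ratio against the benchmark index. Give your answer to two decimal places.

IR = (Rp − Rb) / TE = (4.00% − 13.54%) / 6.03% = -9.54% / 6.03% = -1.5821

-1.58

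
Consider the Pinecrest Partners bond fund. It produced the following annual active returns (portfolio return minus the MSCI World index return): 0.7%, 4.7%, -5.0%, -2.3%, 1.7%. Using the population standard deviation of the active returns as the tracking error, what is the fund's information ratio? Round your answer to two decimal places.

Mean return r̄ = -0.20 / 5 = -0.0400%
Population σ = √[Σ(r − r̄)² / 5] = √[55.7520 / 5] = √11.1504 = 3.3392%
IR = r̄ / tracking error = -0.0400 / 3.3392 = -0.0120

-0.01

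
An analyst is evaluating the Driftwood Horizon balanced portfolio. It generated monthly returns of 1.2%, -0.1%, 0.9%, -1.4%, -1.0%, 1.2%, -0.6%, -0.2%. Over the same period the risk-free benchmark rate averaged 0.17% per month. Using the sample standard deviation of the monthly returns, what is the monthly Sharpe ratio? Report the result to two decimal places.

-0.17

r̄ = (1.2 − 0.1 + 0.9 − 1.4 − 1 + 1.2 − 0.6 − 0.2) / 8 = 0.00 / 8 = 0.0000%
Σ(r − r̄)² = (1.2 − 0.0000)² + (-0.1 − 0.0000)² + … = 7.0600
σ = √[7.0600 / 7] = 1.0043%
Sharpe = (r̄ − rf) / σ = (0.0000 − 0.17) / 1.0043 = -0.1700 / 1.0043 = -0.1693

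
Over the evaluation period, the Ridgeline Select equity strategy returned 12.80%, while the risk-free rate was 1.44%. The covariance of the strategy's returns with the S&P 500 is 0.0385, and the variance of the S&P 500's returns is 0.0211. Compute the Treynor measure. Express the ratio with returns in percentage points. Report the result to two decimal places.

6.23

β = Cov / Var = 0.0385 / 0.0211 = 1.8246
Treynor = (Rp − Rf) / β = (12.80% − 1.44%) / 1.8246 = 11.36 / 1.8246 = 6.2260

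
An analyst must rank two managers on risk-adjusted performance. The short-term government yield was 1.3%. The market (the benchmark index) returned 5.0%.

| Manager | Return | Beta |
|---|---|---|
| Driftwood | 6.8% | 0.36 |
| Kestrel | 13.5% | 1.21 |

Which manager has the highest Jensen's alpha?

Kestrel

Driftwood: α = 6.8% − [1.3% + 0.36 × (5.0% − 1.3%)] = 4.168
Kestrel: α = 13.5% − [1.3% + 1.21 × (5.0% − 1.3%)] = 7.723
Highest: Kestrel (7.723).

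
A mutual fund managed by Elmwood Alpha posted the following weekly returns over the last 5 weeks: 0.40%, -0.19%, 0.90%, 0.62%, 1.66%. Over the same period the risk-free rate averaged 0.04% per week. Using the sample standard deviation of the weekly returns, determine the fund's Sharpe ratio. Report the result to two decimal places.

r̄ = (0.4 − 0.19 + 0.9 + 0.62 + 1.66) / 5 = 3.390 / 5 = 0.6780%
Σ(r − r̄)² = (0.4 − 0.6780)² + (-0.19 − 0.6780)² + (0.9 − 0.6780)² + … = 1.8477
σ = √[1.8477 / 4] = 0.6797%
Sharpe = (r̄ − rf) / σ = (0.6780 − 0.04) / 0.6797 = 0.6380 / 0.6797 = 0.9386

0.94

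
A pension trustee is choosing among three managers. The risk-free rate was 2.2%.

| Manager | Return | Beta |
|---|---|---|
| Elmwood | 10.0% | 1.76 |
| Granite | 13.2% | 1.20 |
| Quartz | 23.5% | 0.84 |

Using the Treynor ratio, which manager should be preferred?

Quartz

Elmwood: Treynor = (10.0% − 2.2%) / 1.76 = 4.432
Granite: Treynor = (13.2% − 2.2%) / 1.20 = 9.167
Quartz: Treynor = (23.5% − 2.2%) / 0.84 = 25.357
Highest: Quartz (25.357).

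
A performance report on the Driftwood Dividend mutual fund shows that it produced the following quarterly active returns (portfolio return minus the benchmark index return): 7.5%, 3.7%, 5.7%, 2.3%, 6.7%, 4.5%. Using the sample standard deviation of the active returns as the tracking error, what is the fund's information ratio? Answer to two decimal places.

2.61

r̄ = (7.5 + 3.7 + 5.7 + 2.3 + 6.7 + 4.5) / 6 = 30.40 / 6 = 5.0667%
Sample std dev = √[18.8333 / 5] = 1.9408%
IR = r̄ / tracking error = 5.0667 / 1.9408 = 2.6106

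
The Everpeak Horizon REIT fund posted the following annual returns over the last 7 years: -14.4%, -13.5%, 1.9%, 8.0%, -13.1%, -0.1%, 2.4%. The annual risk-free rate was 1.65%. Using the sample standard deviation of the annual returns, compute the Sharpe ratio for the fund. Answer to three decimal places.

μ = (-14.4 − 13.5 + 1.9 + 8 − 13.1 − 0.1 + 2.4) / 7 = -4.1143%
Σ(r − μ)² = (-14.4 − (-4.1143))² + (-13.5 − (-4.1143))² + (1.9 − (-4.1143))² + … = 516.1086
σ = √[516.1086 / 6] = 9.2746%
Sharpe = (μ − rf) / σ = (-4.1143 − 1.65) / 9.2746 = -5.7643 / 9.2746 = -0.6215

-0.622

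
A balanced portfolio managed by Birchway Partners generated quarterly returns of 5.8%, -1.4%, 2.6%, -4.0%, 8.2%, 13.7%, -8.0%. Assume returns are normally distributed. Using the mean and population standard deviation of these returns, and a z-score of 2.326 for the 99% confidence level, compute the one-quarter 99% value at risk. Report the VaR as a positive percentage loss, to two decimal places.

r̄ = (5.8 − 1.4 + 2.6 − 4 + 8.2 + 13.7 − 8) / 7 = 2.4143%
Population std dev = √[336.4886 / 7] = 6.9332%
VaR = −(r̄ − z·σ) = −(2.4143 − 2.326 × 6.9332) = −(-13.7123) = 13.7123%

13.71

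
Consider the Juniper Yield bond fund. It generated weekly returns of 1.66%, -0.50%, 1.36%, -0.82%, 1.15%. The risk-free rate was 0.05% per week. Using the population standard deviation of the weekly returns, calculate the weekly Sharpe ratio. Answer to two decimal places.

r̄ = (1.66 − 0.5 + 1.36 − 0.82 + 1.15) / 5 = 0.5700%
Σ(r − r̄)² = 5.2256; population σ = √(5.2256/5) = 1.0223%
Sharpe = (r̄ − rf) / σ = (0.5700 − 0.05) / 1.0223 = 0.5200 / 1.0223 = 0.5087

0.51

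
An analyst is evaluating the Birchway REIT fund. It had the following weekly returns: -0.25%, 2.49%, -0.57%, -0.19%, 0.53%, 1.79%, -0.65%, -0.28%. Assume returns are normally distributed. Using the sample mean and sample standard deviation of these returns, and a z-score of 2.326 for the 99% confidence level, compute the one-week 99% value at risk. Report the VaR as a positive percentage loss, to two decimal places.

2.36

r̄ = (-0.25 + 2.49 − 0.57 − 0.19 + 0.53 + 1.79 − 0.65 − 0.28) / 8 = 2.870 / 8 = 0.3588%
Σ(r − r̄)² = (-0.25 − 0.3588)² + (2.49 − 0.3588)² + (-0.57 − 0.3588)² + … = 9.5799
sample σ = √(9.5799 / 7) = √1.3686 = 1.1699%
VaR = −(r̄ − z·σ) = −(0.3588 − 2.326 × 1.1699) = −(-2.3624) = 2.3624%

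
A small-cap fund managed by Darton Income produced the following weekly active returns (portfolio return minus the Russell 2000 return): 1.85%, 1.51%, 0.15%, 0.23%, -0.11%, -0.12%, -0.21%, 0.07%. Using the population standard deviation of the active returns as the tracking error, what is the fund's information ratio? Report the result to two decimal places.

r̄ = (1.85 + 1.51 + 0.15 + 0.23 − 0.11 − 0.12 − 0.21 + 0.07) / 8 = 3.370 / 8 = 0.4213%
Σ(r − r̄)² = 4.4339; population σ = √(4.4339/8) = 0.7445%
IR = r̄ / tracking error = 0.4213 / 0.7445 = 0.5659

0.57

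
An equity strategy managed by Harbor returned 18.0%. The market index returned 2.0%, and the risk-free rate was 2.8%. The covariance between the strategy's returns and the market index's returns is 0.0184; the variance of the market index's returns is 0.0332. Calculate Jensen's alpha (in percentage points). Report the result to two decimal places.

15.64

β = Cov / Var = 0.0184 / 0.0332 = 0.5542
E[R] = Rf + β(Rm − Rf) = 2.8% + 0.5542 × (2.0% − 2.8%) = 2.3566%
α = Rp − E[R] = 18.0% − 2.3566% = 15.6434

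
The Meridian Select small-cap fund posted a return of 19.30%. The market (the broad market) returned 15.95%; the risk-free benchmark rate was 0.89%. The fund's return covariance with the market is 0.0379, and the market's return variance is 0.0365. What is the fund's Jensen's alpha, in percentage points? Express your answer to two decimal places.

2.77

β = Cov / Var = 0.0379 / 0.0365 = 1.0384
E[R] = Rf + β(Rm − Rf) = 0.89% + 1.0384 × (15.95% − 0.89%) = 16.5283%
α = Rp − E[R] = 19.30% − 16.5283% = 2.7717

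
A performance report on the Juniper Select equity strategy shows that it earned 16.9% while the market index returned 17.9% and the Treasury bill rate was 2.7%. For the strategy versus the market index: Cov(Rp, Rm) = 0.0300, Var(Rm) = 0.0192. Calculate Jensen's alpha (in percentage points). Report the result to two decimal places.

-9.55

β = Cov / Var = 0.0300 / 0.0192 = 1.5625
E[R] = Rf + β(Rm − Rf) = 2.7% + 1.5625 × (17.9% − 2.7%) = 26.4500%
α = Rp − E[R] = 16.9% − 26.4500% = -9.5500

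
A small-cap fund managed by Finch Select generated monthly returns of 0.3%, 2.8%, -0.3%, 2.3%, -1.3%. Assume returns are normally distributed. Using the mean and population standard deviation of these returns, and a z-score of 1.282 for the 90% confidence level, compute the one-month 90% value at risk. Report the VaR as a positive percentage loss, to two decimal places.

Mean return r̄ = 3.80 / 5 = 0.7600%
Σ(r − r̄)² = (0.3 − 0.7600)² + (2.8 − 0.7600)² + (-0.3 − 0.7600)² + … = 12.1120
σ = √[12.1120 / 5] = 1.5564%
VaR = −(r̄ − z·σ) = −(0.7600 − 1.282 × 1.5564) = −(-1.2353) = 1.2353%

1.24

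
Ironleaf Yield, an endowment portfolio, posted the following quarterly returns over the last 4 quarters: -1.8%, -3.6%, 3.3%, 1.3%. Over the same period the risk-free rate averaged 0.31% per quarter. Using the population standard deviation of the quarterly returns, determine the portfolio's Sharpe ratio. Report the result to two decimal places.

r̄ = (-1.8 − 3.6 + 3.3 + 1.3) / 4 = -0.80 / 4 = -0.2000%
Population std dev = √[28.6200 / 4] = 2.6749%
Sharpe = (r̄ − rf) / σ = (-0.2000 − 0.31) / 2.6749 = -0.5100 / 2.6749 = -0.1907

-0.19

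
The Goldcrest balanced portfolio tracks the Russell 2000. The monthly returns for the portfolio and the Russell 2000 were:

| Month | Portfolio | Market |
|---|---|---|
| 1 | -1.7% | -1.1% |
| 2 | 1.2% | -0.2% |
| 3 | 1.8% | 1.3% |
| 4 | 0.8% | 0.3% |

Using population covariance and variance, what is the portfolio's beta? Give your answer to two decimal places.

r̄p = 0.5250%,  r̄m = 0.0750%
Cov = Σ(rp − r̄p)(rm − r̄m) / 4 = 1.0131
Var(rm) = Σ(rm − r̄m)² / 4 = 0.7519
β = Cov / Var = 1.0131 / 0.7519 = 1.3474

1.35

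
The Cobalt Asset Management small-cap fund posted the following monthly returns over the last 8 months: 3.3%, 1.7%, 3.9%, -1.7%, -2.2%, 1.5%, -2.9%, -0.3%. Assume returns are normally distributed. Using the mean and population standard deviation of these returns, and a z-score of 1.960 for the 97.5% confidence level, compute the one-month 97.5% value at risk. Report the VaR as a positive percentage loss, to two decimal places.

r̄ = (3.3 + 1.7 + 3.9 − 1.7 − 2.2 + 1.5 − 2.9 − 0.3) / 8 = 3.30 / 8 = 0.4125%
Population std dev = √[46.1088 / 8] = 2.4007%
VaR = −(r̄ − z·σ) = −(0.4125 − 1.960 × 2.4007) = −(-4.2929) = 4.2929%

4.29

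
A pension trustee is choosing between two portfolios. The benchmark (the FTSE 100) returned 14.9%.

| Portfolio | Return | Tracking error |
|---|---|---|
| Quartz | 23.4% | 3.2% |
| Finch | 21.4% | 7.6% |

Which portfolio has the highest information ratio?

Quartz: IR = (23.4% − 14.9%) / 3.2% = 2.656
Finch: IR = (21.4% − 14.9%) / 7.6% = 0.855
Highest: Quartz (2.656).

Quartz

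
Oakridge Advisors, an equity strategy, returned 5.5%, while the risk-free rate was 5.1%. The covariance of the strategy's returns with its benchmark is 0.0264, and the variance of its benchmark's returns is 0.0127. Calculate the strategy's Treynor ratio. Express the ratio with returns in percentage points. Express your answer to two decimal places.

0.19

β = Cov / Var = 0.0264 / 0.0127 = 2.0787
Treynor = (Rp − Rf) / β = (5.5% − 5.1%) / 2.0787 = 0.40 / 2.0787 = 0.1924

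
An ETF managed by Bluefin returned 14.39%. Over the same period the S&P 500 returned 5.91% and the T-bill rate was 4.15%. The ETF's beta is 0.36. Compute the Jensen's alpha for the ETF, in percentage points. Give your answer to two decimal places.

9.61

CAPM expected return = Rf + β(Rm − Rf) = 4.15% + 0.36 × (5.91% − 4.15%) = 4.15 + 0.36 × 1.76 = 4.7836%
Jensen's α = Rp − E[R] = 14.39% − 4.7836% = 9.6064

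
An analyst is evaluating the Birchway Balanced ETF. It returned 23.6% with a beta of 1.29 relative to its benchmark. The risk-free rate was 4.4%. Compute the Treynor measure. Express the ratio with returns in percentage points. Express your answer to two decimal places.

Treynor = (Rp − Rf) / β = (23.6% − 4.4%) / 1.29 = 19.20 / 1.29 = 14.8837

14.88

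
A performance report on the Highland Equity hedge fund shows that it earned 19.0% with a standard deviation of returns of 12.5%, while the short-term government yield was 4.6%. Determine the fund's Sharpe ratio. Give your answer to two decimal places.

1.15

Sharpe = (Rp − Rf) / σp = (19.0% − 4.6%) / 12.5% = 14.40% / 12.5% = 1.1520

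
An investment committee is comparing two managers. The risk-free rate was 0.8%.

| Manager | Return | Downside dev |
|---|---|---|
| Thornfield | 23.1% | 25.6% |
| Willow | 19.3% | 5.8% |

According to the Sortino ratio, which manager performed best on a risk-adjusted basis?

Willow

Thornfield: Sortino ratio = (23.1% − 0.8%) / 25.6% = 0.871
Willow: Sortino ratio = (19.3% − 0.8%) / 5.8% = 3.190
Highest: Willow (3.190).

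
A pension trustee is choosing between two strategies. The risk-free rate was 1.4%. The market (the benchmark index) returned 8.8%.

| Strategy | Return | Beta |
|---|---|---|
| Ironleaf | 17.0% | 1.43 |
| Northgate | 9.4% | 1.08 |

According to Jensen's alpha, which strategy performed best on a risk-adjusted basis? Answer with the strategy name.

Ironleaf

Ironleaf: α = 17.0% − [1.4% + 1.43 × (8.8% − 1.4%)] = 5.018
Northgate: α = 9.4% − [1.4% + 1.08 × (8.8% − 1.4%)] = 0.008
Highest: Ironleaf (5.018).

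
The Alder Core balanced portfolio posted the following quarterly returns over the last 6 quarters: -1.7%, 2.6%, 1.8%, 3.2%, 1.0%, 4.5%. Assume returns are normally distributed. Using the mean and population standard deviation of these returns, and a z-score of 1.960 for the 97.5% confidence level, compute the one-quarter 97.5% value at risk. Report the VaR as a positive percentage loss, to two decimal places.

r̄ = (-1.7 + 2.6 + 1.8 + 3.2 + 1 + 4.5) / 6 = 11.40 / 6 = 1.9000%
Σ(r − r̄)² = 22.7200; population σ = √(22.7200/6) = 1.9459%
VaR = −(r̄ − z·σ) = −(1.9000 − 1.960 × 1.9459) = −(-1.9140) = 1.9140%

1.91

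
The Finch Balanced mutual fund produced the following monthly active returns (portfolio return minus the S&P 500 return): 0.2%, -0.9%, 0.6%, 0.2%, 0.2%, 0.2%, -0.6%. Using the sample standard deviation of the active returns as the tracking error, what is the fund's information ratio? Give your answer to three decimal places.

Mean return μ = -0.10 / 7 = -0.0143%
Sample std dev = √[1.6886 / 6] = 0.5305%
IR = μ / tracking error = -0.0143 / 0.5305 = -0.0270

-0.027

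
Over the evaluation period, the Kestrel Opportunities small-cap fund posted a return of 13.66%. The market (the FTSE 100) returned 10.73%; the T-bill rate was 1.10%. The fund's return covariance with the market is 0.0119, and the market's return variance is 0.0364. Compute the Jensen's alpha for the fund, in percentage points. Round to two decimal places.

9.41

β = Cov / Var = 0.0119 / 0.0364 = 0.3269
E[R] = Rf + β(Rm − Rf) = 1.10% + 0.3269 × (10.73% − 1.10%) = 4.2480%
α = Rp − E[R] = 13.66% − 4.2480% = 9.4120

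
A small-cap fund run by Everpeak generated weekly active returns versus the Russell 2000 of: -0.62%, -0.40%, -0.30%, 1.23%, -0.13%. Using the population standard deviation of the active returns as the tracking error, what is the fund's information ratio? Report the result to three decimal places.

Mean return μ = -0.220 / 5 = -0.0440%
Σ(r − μ)² = (-0.62 − (-0.0440))² + (-0.4 − (-0.0440))² + (-0.3 − (-0.0440))² + … = 2.1545
population σ = √(2.1545 / 5) = √0.4309 = 0.6564%
IR = μ / tracking error = -0.0440 / 0.6564 = -0.0670

-0.067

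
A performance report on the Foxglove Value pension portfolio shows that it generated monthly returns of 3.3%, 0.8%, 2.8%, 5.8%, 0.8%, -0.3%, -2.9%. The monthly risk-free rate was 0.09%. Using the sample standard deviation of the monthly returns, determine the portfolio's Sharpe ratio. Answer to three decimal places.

0.494

r̄ = (3.3 + 0.8 + 2.8 + 5.8 + 0.8 − 0.3 − 2.9) / 7 = 10.30 / 7 = 1.4714%
Σ(r − r̄)² = (3.3 − 1.4714)² + (0.8 − 1.4714)² + (2.8 − 1.4714)² + … = 46.9943
sample σ = √(46.9943 / 6) = √7.8324 = 2.7986%
Sharpe = (r̄ − rf) / σ = (1.4714 − 0.09) / 2.7986 = 1.3814 / 2.7986 = 0.4936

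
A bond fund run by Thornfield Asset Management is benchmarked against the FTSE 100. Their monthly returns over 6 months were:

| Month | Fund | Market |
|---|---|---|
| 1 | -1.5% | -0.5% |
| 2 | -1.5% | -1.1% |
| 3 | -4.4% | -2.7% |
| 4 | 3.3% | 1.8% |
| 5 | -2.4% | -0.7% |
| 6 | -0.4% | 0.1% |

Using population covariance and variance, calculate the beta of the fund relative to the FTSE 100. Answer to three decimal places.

r̄p = -1.1500%,  r̄m = -0.5167%
Cov = Σ(rp − r̄p)(rm − r̄m) / 6 = 3.0492
Var(rm) = Σ(rm − r̄m)² / 6 = 1.8147
β = Cov / Var = 3.0492 / 1.8147 = 1.6803

1.680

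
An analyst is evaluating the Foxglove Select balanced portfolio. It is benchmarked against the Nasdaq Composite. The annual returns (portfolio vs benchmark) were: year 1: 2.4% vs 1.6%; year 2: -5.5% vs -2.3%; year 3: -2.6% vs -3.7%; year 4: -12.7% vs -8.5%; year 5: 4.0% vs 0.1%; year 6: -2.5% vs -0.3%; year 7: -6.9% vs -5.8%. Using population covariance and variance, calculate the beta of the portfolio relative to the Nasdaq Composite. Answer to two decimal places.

1.45

r̄p = -3.4000%,  r̄m = -2.7000%
Cov = Σ(rp − r̄p)(rm − r̄m) / 7 = 15.8529
Var(rm) = Σ(rm − r̄m)² / 7 = 10.9286
β = Cov / Var = 15.8529 / 10.9286 = 1.4506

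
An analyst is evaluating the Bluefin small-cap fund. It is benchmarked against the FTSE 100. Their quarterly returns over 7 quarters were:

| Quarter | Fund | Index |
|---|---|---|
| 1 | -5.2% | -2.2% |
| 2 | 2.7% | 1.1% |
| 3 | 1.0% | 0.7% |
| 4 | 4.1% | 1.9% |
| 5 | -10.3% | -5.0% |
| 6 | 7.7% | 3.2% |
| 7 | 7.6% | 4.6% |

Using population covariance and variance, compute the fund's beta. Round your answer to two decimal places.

2.02

r̄p = 1.0857%,  r̄m = 0.6143%
Cov = Σ(rp − r̄p)(rm − r̄m) / 7 = 18.4759
Var(rm) = Σ(rm − r̄m)² / 7 = 9.1298
β = Cov / Var = 18.4759 / 9.1298 = 2.0237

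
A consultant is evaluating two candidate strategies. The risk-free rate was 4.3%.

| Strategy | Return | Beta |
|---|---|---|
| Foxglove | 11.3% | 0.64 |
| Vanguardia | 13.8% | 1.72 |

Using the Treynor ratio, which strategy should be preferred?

Foxglove: Treynor = (11.3% − 4.3%) / 0.64 = 10.938
Vanguardia: Treynor = (13.8% − 4.3%) / 1.72 = 5.523
Highest: Foxglove (10.938).

Foxglove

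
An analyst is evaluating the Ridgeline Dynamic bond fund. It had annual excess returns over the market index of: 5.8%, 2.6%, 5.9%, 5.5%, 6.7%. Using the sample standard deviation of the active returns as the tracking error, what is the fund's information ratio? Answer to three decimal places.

r̄ = (5.8 + 2.6 + 5.9 + 5.5 + 6.7) / 5 = 26.50 / 5 = 5.3000%
Σ(r − r̄)² = 9.9000; sample σ = √(9.9000/4) = 1.5732%
IR = r̄ / tracking error = 5.3000 / 1.5732 = 3.3689

3.369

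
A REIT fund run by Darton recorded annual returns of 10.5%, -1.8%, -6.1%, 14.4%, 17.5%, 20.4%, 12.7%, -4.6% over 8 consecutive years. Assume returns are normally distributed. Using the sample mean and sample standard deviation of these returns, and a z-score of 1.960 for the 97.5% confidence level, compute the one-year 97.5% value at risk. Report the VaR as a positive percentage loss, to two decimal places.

12.64

Mean return r̄ = 63.00 / 8 = 7.8750%
Σ(r − r̄)² = (10.5 − 7.8750)² + (-1.8 − 7.8750)² + (-6.1 − 7.8750)² + … = 766.7950
σ = √[766.7950 / 7] = 10.4662%
VaR = −(r̄ − z·σ) = −(7.8750 − 1.960 × 10.4662) = −(-12.6388) = 12.6388%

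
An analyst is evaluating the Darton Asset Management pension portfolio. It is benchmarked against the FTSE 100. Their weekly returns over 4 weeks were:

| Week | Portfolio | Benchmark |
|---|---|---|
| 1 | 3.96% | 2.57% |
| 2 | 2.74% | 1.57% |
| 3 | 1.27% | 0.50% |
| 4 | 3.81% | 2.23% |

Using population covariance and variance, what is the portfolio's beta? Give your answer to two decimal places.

1.35

r̄p = 2.9450%,  r̄m = 1.7175%
Cov = Σ(rp − r̄p)(rm − r̄m) / 4 = 0.8445
Var(rm) = Σ(rm − r̄m)² / 4 = 0.6234
β = Cov / Var = 0.8445 / 0.6234 = 1.3547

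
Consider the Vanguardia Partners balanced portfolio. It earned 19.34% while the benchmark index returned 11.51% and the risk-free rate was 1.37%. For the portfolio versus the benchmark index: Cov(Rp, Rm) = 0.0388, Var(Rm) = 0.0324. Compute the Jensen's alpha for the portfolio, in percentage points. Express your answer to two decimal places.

β = Cov / Var = 0.0388 / 0.0324 = 1.1975
E[R] = Rf + β(Rm − Rf) = 1.37% + 1.1975 × (11.51% − 1.37%) = 13.5127%
α = Rp − E[R] = 19.34% − 13.5127% = 5.8273

5.83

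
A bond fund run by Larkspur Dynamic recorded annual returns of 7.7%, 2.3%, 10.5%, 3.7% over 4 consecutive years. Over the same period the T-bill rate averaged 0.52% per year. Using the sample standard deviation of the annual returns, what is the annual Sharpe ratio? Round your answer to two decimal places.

r̄ = (7.7 + 2.3 + 10.5 + 3.7) / 4 = 24.20 / 4 = 6.0500%
Σ(r − r̄)² = (7.7 − 6.0500)² + (2.3 − 6.0500)² + … = 42.1100
σ = √[42.1100 / 3] = 3.7466%
Sharpe = (r̄ − rf) / σ = (6.0500 − 0.52) / 3.7466 = 5.5300 / 3.7466 = 1.4760

1.48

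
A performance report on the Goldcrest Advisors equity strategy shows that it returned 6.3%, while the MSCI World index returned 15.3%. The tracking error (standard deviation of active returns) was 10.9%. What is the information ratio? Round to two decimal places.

IR = (Rp − Rb) / TE = (6.3% − 15.3%) / 10.9% = -9.00% / 10.9% = -0.8257

-0.83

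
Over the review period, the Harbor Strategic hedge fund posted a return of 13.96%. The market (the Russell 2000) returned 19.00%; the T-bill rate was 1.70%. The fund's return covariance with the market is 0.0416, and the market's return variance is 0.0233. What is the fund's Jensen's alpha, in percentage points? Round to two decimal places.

β = Cov / Var = 0.0416 / 0.0233 = 1.7854
E[R] = Rf + β(Rm − Rf) = 1.70% + 1.7854 × (19.00% − 1.70%) = 32.5874%
α = Rp − E[R] = 13.96% − 32.5874% = -18.6274

-18.63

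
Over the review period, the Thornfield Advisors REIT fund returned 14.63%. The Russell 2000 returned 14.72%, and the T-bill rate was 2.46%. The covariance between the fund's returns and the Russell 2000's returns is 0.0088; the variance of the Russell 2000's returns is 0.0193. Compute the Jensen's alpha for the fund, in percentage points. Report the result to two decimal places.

6.58

β = Cov / Var = 0.0088 / 0.0193 = 0.4560
E[R] = Rf + β(Rm − Rf) = 2.46% + 0.4560 × (14.72% − 2.46%) = 8.0506%
α = Rp − E[R] = 14.63% − 8.0506% = 6.5794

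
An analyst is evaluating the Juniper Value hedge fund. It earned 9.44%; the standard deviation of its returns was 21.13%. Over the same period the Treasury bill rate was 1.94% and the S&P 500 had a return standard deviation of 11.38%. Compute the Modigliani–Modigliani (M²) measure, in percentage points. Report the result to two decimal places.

5.98

Sharpe = (Rp − Rf) / σp = (9.44% − 1.94%) / 21.13% = 0.3549
M² = Rf + Sharpe × σm = 1.94% + 0.3549 × 11.38% = 5.9788%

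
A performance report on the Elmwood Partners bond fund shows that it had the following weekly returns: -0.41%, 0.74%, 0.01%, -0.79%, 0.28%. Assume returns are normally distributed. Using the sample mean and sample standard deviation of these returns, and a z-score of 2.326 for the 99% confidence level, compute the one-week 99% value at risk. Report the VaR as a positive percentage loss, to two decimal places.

Mean return r̄ = -0.170 / 5 = -0.0340%
Sample std dev = √[1.4125 / 4] = 0.5942%
VaR = −(r̄ − z·σ) = −(-0.0340 − 2.326 × 0.5942) = −(-1.4161) = 1.4161%

1.42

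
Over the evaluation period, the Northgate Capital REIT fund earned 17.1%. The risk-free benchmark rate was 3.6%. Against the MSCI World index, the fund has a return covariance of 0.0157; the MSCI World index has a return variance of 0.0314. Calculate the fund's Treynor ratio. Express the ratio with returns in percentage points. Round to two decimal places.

β = Cov / Var = 0.0157 / 0.0314 = 0.5000
Treynor = (Rp − Rf) / β = (17.1% − 3.6%) / 0.5000 = 13.50 / 0.5000 = 27.0000

27.00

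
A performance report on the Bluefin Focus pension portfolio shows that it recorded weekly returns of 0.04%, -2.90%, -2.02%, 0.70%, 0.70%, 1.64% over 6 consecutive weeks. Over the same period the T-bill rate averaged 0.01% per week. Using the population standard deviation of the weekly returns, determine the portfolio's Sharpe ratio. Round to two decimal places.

-0.20

r̄ = (0.04 − 2.9 − 2.02 + 0.7 + 0.7 + 1.64) / 6 = -0.3067%
Σ(r − r̄)² = 15.5973; population σ = √(15.5973/6) = 1.6123%
Sharpe = (r̄ − rf) / σ = (-0.3067 − 0.01) / 1.6123 = -0.3167 / 1.6123 = -0.1964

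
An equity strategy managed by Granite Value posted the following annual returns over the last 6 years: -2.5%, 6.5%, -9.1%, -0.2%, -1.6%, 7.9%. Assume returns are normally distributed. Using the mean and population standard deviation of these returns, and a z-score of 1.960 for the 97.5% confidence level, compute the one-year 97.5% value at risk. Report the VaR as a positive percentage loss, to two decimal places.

11.04

Mean return r̄ = 1.00 / 6 = 0.1667%
Σ(r − r̄)² = (-2.5 − 0.1667)² + (6.5 − 0.1667)² + (-9.1 − 0.1667)² + … = 196.1533
σ = √[196.1533 / 6] = 5.7177%
VaR = −(r̄ − z·σ) = −(0.1667 − 1.960 × 5.7177) = −(-11.0400) = 11.0400%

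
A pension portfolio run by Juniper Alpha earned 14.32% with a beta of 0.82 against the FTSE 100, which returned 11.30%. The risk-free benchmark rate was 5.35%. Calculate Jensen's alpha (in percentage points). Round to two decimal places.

CAPM expected return = Rf + β(Rm − Rf) = 5.35% + 0.82 × (11.30% − 5.35%) = 5.35 + 0.82 × 5.95 = 10.2290%
Jensen's α = Rp − E[R] = 14.32% − 10.2290% = 4.0910

4.09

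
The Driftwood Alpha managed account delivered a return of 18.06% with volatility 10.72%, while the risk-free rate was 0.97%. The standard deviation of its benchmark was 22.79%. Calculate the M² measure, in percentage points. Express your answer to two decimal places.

37.30

Sharpe = (Rp − Rf) / σp = (18.06% − 0.97%) / 10.72% = 1.5942
M² = Rf + Sharpe × σm = 0.97% + 1.5942 × 22.79% = 37.3018%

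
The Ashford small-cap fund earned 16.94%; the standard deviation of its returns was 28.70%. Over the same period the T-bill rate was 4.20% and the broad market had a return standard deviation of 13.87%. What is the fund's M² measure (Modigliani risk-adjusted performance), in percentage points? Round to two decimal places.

Sharpe = (Rp − Rf) / σp = (16.94% − 4.20%) / 28.70% = 0.4439
M² = Rf + Sharpe × σm = 4.20% + 0.4439 × 13.87% = 10.3569%

10.36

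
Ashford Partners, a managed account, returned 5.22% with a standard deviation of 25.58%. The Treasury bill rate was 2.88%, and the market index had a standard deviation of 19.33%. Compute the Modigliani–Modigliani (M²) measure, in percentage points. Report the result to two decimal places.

Sharpe = (Rp − Rf) / σp = (5.22% − 2.88%) / 25.58% = 0.0915
M² = Rf + Sharpe × σm = 2.88% + 0.0915 × 19.33% = 4.6487%

4.65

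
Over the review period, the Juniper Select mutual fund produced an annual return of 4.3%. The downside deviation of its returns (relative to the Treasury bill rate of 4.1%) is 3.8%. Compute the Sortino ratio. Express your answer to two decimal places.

0.05

Sortino = (Rp − Rf) / σd = (4.3% − 4.1%) / 3.8% = 0.20% / 3.8% = 0.0526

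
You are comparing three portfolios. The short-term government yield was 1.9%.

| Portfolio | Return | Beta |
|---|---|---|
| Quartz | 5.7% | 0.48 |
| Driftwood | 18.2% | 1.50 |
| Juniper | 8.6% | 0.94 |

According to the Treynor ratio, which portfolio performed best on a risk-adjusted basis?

Driftwood

Quartz: Treynor = (5.7% − 1.9%) / 0.48 = 7.917
Driftwood: Treynor = (18.2% − 1.9%) / 1.50 = 10.867
Juniper: Treynor = (8.6% − 1.9%) / 0.94 = 7.128
Highest: Driftwood (10.867).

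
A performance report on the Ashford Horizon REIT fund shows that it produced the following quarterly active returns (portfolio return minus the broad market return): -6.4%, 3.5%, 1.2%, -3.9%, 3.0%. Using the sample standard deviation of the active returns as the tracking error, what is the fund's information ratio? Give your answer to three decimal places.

-0.118

Mean return r̄ = -2.60 / 5 = -0.5200%
Σ(r − r̄)² = 77.5080; sample σ = √(77.5080/4) = 4.4019%
IR = r̄ / tracking error = -0.5200 / 4.4019 = -0.1181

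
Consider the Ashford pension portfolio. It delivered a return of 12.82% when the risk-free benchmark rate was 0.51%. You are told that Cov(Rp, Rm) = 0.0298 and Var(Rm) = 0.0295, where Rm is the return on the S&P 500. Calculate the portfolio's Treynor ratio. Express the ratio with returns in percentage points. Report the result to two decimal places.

β = Cov / Var = 0.0298 / 0.0295 = 1.0102
Treynor = (Rp − Rf) / β = (12.82% − 0.51%) / 1.0102 = 12.31 / 1.0102 = 12.1857

12.19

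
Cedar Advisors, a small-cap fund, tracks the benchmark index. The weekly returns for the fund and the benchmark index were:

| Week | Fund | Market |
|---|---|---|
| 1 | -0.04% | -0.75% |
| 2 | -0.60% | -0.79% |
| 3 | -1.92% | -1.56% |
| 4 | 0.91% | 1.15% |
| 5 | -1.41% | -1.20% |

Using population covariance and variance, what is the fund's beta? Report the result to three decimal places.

0.980

r̄p = -0.6120%,  r̄m = -0.6300%
Cov = Σ(rp − r̄p)(rm − r̄m) / 5 = 0.8620
Var(rm) = Σ(rm − r̄m)² / 5 = 0.8796
β = Cov / Var = 0.8620 / 0.8796 = 0.9800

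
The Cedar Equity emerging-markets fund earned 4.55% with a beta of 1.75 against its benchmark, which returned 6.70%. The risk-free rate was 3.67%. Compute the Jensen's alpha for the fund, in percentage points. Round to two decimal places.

-4.42

CAPM expected return = Rf + β(Rm − Rf) = 3.67% + 1.75 × (6.70% − 3.67%) = 3.67 + 1.75 × 3.03 = 8.9725%
Jensen's α = Rp − E[R] = 4.55% − 8.9725% = -4.4225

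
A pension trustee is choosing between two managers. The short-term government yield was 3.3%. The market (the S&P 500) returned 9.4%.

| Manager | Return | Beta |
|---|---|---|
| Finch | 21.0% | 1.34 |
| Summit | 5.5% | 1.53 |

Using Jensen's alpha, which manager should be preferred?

Finch: α = 21.0% − [3.3% + 1.34 × (9.4% − 3.3%)] = 9.526
Summit: α = 5.5% − [3.3% + 1.53 × (9.4% − 3.3%)] = -7.133
Highest: Finch (9.526).

Finch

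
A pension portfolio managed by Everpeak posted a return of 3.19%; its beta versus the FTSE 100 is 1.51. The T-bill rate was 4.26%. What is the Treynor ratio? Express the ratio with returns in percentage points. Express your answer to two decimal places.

Treynor = (Rp − Rf) / β = (3.19% − 4.26%) / 1.51 = -1.07 / 1.51 = -0.7086

-0.71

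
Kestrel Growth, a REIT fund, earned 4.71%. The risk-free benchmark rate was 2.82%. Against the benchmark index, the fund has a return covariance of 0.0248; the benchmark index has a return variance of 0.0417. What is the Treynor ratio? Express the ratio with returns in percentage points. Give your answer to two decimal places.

β = Cov / Var = 0.0248 / 0.0417 = 0.5947
Treynor = (Rp − Rf) / β = (4.71% − 2.82%) / 0.5947 = 1.89 / 0.5947 = 3.1781

3.18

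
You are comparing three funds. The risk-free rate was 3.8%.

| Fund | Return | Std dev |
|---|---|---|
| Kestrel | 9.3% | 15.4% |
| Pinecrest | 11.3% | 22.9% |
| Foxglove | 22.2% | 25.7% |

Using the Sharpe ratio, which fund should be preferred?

Foxglove

Kestrel: Sharpe ratio = (9.3% − 3.8%) / 15.4% = 0.357
Pinecrest: Sharpe ratio = (11.3% − 3.8%) / 22.9% = 0.328
Foxglove: Sharpe ratio = (22.2% − 3.8%) / 25.7% = 0.716
Highest: Foxglove (0.716).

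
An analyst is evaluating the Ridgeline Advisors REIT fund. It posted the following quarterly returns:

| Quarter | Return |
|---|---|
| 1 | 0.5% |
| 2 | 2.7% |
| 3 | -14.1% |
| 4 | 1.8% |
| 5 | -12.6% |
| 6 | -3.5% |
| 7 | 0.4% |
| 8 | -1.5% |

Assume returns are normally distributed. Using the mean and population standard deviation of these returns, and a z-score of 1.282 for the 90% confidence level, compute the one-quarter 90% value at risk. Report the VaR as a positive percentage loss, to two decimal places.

11.09

r̄ = (0.5 + 2.7 − 14.1 + 1.8 − 12.6 − 3.5 + 0.4 − 1.5) / 8 = -26.30 / 8 = -3.2875%
Σ(r − r̄)² = 296.5488; population σ = √(296.5488/8) = 6.0884%
VaR = −(r̄ − z·σ) = −(-3.2875 − 1.282 × 6.0884) = −(-11.0928) = 11.0928%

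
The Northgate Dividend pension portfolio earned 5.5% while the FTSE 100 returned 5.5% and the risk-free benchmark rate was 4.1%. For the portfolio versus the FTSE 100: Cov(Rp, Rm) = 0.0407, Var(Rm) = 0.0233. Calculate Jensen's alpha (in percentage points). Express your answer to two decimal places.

-1.05

β = Cov / Var = 0.0407 / 0.0233 = 1.7468
E[R] = Rf + β(Rm − Rf) = 4.1% + 1.7468 × (5.5% − 4.1%) = 6.5455%
α = Rp − E[R] = 5.5% − 6.5455% = -1.0455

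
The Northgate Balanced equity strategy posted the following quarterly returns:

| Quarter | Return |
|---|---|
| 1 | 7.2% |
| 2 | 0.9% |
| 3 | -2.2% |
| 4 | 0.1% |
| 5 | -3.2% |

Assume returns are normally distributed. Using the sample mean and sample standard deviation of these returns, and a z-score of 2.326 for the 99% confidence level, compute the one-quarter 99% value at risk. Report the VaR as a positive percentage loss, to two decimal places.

8.90

Mean return r̄ = 2.80 / 5 = 0.5600%
Σ(r − r̄)² = 66.1720; sample σ = √(66.1720/4) = 4.0673%
VaR = −(r̄ − z·σ) = −(0.5600 − 2.326 × 4.0673) = −(-8.9005) = 8.9005%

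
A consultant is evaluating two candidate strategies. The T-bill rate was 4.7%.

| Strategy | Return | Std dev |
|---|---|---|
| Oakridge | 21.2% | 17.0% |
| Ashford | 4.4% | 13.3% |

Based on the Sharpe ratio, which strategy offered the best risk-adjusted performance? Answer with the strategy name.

Oakridge: Sharpe ratio = (21.2% − 4.7%) / 17.0% = 0.971
Ashford: Sharpe ratio = (4.4% − 4.7%) / 13.3% = -0.023
Highest: Oakridge (0.971).

Oakridge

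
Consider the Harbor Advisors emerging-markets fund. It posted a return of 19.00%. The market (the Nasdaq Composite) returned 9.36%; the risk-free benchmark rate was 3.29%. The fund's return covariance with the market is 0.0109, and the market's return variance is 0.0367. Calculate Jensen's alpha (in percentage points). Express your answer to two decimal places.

β = Cov / Var = 0.0109 / 0.0367 = 0.2970
E[R] = Rf + β(Rm − Rf) = 3.29% + 0.2970 × (9.36% − 3.29%) = 5.0928%
α = Rp − E[R] = 19.00% − 5.0928% = 13.9072

13.91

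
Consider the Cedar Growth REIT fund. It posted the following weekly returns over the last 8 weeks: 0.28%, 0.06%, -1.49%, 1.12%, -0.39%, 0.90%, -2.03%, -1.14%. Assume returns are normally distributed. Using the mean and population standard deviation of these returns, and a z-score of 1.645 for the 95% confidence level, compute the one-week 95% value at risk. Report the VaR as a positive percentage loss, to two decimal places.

r̄ = (0.28 + 0.06 − 1.49 + 1.12 − 0.39 + 0.9 − 2.03 − 1.14) / 8 = -0.3363%
Σ(r − r̄)² = (0.28 − (-0.3363))² + (0.06 − (-0.3363))² + (-1.49 − (-0.3363))² + … = 9.0346
σ = √[9.0346 / 8] = 1.0627%
VaR = −(r̄ − z·σ) = −(-0.3363 − 1.645 × 1.0627) = −(-2.0844) = 2.0844%

2.08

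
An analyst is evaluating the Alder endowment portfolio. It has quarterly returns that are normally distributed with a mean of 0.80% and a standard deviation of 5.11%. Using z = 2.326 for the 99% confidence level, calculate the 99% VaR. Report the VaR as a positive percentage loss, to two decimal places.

VaR (as % loss) = −(μ − z·σ) = −(0.80% − 2.326 × 5.11%) = −(-11.08586%) = 11.08586%

11.09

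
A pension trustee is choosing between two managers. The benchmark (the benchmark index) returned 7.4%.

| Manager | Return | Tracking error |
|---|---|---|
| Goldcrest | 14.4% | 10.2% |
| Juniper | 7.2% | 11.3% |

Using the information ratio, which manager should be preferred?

Goldcrest: IR = (14.4% − 7.4%) / 10.2% = 0.686
Juniper: IR = (7.2% − 7.4%) / 11.3% = -0.018
Highest: Goldcrest (0.686).

Goldcrest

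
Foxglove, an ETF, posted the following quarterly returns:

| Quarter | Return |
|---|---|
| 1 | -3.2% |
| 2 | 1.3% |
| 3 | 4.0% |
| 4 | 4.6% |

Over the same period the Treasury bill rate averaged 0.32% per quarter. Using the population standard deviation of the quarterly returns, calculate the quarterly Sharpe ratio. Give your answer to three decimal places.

r̄ = (-3.2 + 1.3 + 4 + 4.6) / 4 = 1.6750%
Population std dev = √[37.8675 / 4] = 3.0768%
Sharpe = (r̄ − rf) / σ = (1.6750 − 0.32) / 3.0768 = 1.3550 / 3.0768 = 0.4404

0.440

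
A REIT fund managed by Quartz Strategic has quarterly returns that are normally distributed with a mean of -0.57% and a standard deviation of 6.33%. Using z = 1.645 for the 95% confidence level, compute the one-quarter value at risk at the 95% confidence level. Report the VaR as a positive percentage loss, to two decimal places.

VaR (as % loss) = −(μ − z·σ) = −(-0.57% − 1.645 × 6.33%) = −(-10.98285%) = 10.98285%

10.98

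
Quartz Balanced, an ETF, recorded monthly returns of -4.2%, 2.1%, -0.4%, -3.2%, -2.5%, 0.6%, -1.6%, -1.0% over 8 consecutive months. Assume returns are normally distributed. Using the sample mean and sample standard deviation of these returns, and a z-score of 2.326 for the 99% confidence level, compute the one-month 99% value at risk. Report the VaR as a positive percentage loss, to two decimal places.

6.06

Mean return r̄ = -10.20 / 8 = -1.2750%
Sample std dev = √[29.6150 / 7] = 2.0569%
VaR = −(r̄ − z·σ) = −(-1.2750 − 2.326 × 2.0569) = −(-6.0593) = 6.0593%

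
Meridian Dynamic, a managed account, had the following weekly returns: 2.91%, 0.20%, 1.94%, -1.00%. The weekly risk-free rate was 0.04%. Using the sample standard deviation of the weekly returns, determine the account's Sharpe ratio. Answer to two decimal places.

μ = (2.91 + 0.2 + 1.94 − 1) / 4 = 4.050 / 4 = 1.0125%
Σ(r − μ)² = (2.91 − 1.0125)² + (0.2 − 1.0125)² + … = 9.1711
σ = √[9.1711 / 3] = 1.7484%
Sharpe = (μ − rf) / σ = (1.0125 − 0.04) / 1.7484 = 0.9725 / 1.7484 = 0.5562

0.56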